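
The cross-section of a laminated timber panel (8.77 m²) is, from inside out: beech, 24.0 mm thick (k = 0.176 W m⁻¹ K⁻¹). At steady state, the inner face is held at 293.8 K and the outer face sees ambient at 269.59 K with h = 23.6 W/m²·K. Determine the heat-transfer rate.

Series thermal resistances, inner to outer:
  R_beech = L/(kA) = 0.0240/(0.176·8.77) = 0.01555 K/W
  R_conv,out = 1/(hA) = 1/(23.6·8.77) = 0.004832 K/W
ΣR = 0.01555 + 0.004832 = 0.02038 K/W
Q = ΔT/ΣR = (293.8 K − 269.59 K)/0.02038 = 1190 W

Q = 1190 W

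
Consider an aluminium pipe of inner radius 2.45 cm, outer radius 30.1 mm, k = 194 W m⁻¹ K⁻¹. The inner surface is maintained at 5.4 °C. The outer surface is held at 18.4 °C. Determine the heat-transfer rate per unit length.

Q' = 2πk·ΔT/ln(r₂/r₁) = 2π × 194 × 13 / ln(0.0301/0.0245) = 77000 W/m

Q' = 77000 W/m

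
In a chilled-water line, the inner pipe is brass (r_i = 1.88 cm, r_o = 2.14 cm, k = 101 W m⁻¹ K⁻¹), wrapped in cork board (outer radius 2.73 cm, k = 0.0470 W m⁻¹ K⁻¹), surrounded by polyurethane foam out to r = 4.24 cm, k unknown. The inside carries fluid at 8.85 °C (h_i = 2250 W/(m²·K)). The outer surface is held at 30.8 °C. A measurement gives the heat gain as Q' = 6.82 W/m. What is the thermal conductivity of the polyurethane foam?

k = 0.0293 W/m·K

ΣR = ΔT/Q' = |8.85 − 30.8|/6.82 = 3.218 m·K/W
Known resistances:
  R'_conv,in = 1/(2πr h) = 1/(2π·0.0188·2250) = 0.003763 m·K/W
  R'_brass = ln(0.0214/0.0188)/(2πk) = 0.1295/(2π·101) = 2.041×10^-4 m·K/W
  R'_cork board = ln(0.0273/0.0214)/(2πk) = 0.2435/(2π·0.0470) = 0.8245 m·K/W
R_polyurethane foam = ΣR − ΣR_known = 3.218 − 0.8285 = 2.389 m·K/W
ln(r₂/r₁)/(2πk) = 2.389 ⇒ k = 0.4403/(2π·2.389) = 0.0293 W/m·K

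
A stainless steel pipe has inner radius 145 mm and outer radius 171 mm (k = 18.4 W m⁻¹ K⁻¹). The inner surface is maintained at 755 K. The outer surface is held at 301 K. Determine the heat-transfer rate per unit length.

Q' = 3.18×10^5 W/m

Q' = 2πk·ΔT/ln(r₂/r₁) = 2π × 18.4 × 454 / ln(0.171/0.145) = 3.18×10^5 W/m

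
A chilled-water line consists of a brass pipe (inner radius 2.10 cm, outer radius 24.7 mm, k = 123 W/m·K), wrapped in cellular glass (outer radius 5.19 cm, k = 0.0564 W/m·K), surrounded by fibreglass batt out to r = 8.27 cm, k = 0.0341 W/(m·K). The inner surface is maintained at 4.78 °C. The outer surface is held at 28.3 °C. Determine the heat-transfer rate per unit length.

Treat each layer as a resistance in series:
  R'_brass = ln(0.0247/0.0210)/(2πk) = 0.1623/(2π·123) = 2.100×10^-4 m·K/W
  R'_cellular glass = ln(0.0519/0.0247)/(2πk) = 0.7425/(2π·0.0564) = 2.095 m·K/W
  R'_fibreglass batt = ln(0.0827/0.0519)/(2πk) = 0.4659/(2π·0.0341) = 2.174 m·K/W
ΣR = 2.100×10^-4 + 2.095 + 2.174 = 4.269 m·K/W
Q' = ΔT/ΣR = (4.78 °C − 28.3 °C)/4.269 = -5.51 W/m
(Negative Q' ⇒ heat flows inward; heat gain = 5.51 W/m.)

Q' = 5.51 W/m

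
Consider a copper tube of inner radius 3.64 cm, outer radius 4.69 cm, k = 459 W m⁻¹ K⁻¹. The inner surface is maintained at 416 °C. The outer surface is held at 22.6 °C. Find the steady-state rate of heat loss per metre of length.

Q' = 2πk·ΔT/ln(r₂/r₁) = 2π × 459 × 393.4 / ln(0.0469/0.0364) = 4.48×10^6 W/m

Q' = 4480 kW/m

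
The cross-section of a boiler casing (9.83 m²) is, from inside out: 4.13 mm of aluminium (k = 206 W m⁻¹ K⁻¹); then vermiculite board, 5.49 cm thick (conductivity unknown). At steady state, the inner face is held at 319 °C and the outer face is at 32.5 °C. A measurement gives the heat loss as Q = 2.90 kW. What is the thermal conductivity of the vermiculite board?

k = 0.0565 W/m·K

ΣR = ΔT/Q = |319 − 32.5|/2900 = 0.09879 K/W
Known resistances:
  R_aluminium = L/(kA) = 0.00413/(206·9.83) = 2.040×10^-6 K/W
R_vermiculite board = ΣR − ΣR_known = 0.09879 − 2.040×10^-6 = 0.09879 K/W
L/(kA) = 0.09879 ⇒ k = 0.0549/(0.09879·9.83) = 0.0565 W/m·K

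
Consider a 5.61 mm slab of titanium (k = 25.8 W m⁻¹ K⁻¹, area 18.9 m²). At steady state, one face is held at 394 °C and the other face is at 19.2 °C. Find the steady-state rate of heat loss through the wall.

Q = kA·ΔT/L = 25.8 × 18.9 × |394 °C − 19.2 °C| / 0.00561 = 3.26×10^7 W

Q = 32600 kW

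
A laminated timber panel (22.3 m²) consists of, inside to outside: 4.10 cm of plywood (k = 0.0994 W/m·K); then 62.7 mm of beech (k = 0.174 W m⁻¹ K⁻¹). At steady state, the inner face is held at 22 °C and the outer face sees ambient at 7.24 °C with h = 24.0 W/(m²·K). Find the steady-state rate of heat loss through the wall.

Q = 404 W

Series thermal resistances, inner to outer:
  R_plywood = L/(kA) = 0.0410/(0.0994·22.3) = 0.01850 K/W
  R_beech = L/(kA) = 0.0627/(0.174·22.3) = 0.01616 K/W
  R_conv,out = 1/(hA) = 1/(24.0·22.3) = 0.001868 K/W
ΣR = 0.01850 + 0.01616 + 0.001868 = 0.03653 K/W
Q = ΔT/ΣR = (22 °C − 7.24 °C)/0.03653 = 404 W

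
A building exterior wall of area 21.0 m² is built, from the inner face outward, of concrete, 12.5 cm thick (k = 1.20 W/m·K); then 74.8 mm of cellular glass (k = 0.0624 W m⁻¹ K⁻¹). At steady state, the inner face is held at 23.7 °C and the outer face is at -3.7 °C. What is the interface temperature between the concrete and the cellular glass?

Resistance network (inner→outer):
  R_concrete = L/(kA) = 0.125/(1.20·21.0) = 0.004960 K/W
  R_cellular glass = L/(kA) = 0.0748/(0.0624·21.0) = 0.05708 K/W
ΣR = 0.004960 + 0.05708 = 0.06204 K/W
Q = ΔT/ΣR = (23.7 °C − -3.7 °C)/0.06204 = 441.7 W
From the inner boundary to the concrete/cellular glass interface, ΣR_partial = 0.004960 K/W.
T_interface = T_in − Q·ΣR_partial = 23.7 °C − (441.7)(0.004960) = 21.5 °C

T = 21.5 °C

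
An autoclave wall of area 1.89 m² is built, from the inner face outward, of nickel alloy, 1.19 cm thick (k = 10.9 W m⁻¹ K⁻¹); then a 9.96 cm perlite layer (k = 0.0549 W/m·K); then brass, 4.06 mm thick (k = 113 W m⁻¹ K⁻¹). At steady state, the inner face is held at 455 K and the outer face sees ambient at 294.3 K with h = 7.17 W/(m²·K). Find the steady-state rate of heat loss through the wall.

Q = 155 W

Resistance network (inner→outer):
  R_nickel alloy = L/(kA) = 0.0119/(10.9·1.89) = 5.776×10^-4 K/W
  R_perlite = L/(kA) = 0.0996/(0.0549·1.89) = 0.9599 K/W
  R_brass = L/(kA) = 0.00406/(113·1.89) = 1.901×10^-5 K/W
  R_conv,out = 1/(hA) = 1/(7.17·1.89) = 0.07379 K/W
ΣR = 5.776×10^-4 + 0.9599 + 1.901×10^-5 + 0.07379 = 1.034 K/W
Q = ΔT/ΣR = (455 K − 294.3 K)/1.034 = 155 W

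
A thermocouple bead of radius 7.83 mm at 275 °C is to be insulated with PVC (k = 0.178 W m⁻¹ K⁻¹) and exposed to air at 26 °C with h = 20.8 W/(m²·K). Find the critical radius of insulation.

r_cr = 1.71 cm

For a sphere, r_cr = 2k_ins/h = 2·0.178/20.8 = 0.0171 m = 1.71 cm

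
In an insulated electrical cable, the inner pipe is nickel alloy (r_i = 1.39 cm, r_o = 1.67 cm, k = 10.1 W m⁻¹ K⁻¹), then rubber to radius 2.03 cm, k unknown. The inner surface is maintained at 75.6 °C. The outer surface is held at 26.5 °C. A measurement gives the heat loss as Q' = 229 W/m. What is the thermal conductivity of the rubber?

ΣR = ΔT/Q' = |75.6 − 26.5|/229 = 0.2144 m·K/W
Known resistances:
  R'_nickel alloy = ln(0.0167/0.0139)/(2πk) = 0.1835/(2π·10.1) = 0.002892 m·K/W
R_rubber = ΣR − ΣR_known = 0.2144 − 0.002892 = 0.2115 m·K/W
ln(r₂/r₁)/(2πk) = 0.2115 ⇒ k = 0.1952/(2π·0.2115) = 0.147 W/m·K

k = 0.147 W/m·K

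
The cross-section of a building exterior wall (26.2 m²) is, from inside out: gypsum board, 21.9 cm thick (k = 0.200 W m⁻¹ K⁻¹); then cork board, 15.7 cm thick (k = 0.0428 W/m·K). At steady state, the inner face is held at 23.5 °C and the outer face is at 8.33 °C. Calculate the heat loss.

Series thermal resistances, inner to outer:
  R_gypsum board = L/(kA) = 0.219/(0.200·26.2) = 0.04179 K/W
  R_cork board = L/(kA) = 0.157/(0.0428·26.2) = 0.1400 K/W
ΣR = 0.04179 + 0.1400 = 0.1818 K/W
Q = ΔT/ΣR = (23.5 °C − 8.33 °C)/0.1818 = 83.4 W

Q = 83.4 W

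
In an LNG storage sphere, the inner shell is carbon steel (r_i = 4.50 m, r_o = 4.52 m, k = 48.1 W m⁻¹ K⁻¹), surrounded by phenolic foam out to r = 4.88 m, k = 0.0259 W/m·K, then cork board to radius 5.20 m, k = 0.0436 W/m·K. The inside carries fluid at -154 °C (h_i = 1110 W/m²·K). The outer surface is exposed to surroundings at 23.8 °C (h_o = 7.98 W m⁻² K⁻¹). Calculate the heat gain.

Q = 2.42 kW

Treat each layer as a resistance in series:
  R_conv,in = 1/(4πr²h) = 1/(4π·4.50²·1110) = 3.540×10^-6 K/W
  R_carbon steel = (1/4.50 − 1/4.52)/(4πk) = 9.833×10^-4/(4π·48.1) = 1.627×10^-6 K/W
  R_phenolic foam = (1/4.52 − 1/4.88)/(4πk) = 0.01632/(4π·0.0259) = 0.05015 K/W
  R_cork board = (1/4.88 − 1/5.20)/(4πk) = 0.01261/(4π·0.0436) = 0.02302 K/W
  R_conv,out = 1/(4πr²h) = 1/(4π·5.20²·7.98) = 3.688×10^-4 K/W
ΣR = 3.540×10^-6 + 1.627×10^-6 + 0.05015 + 0.02302 + 3.688×10^-4 = 0.07354 K/W
Q = ΔT/ΣR = (-154 °C − 23.8 °C)/0.07354 = -2420 W
(Negative Q ⇒ heat flows inward; heat gain = 2420 W.)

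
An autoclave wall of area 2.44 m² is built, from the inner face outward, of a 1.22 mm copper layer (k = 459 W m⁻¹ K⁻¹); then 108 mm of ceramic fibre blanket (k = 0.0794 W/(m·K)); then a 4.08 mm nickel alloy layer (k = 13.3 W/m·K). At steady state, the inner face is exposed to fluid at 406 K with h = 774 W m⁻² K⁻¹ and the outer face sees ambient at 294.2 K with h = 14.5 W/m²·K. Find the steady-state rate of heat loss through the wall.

Treat each layer as a resistance in series:
  R_conv,in = 1/(hA) = 1/(774·2.44) = 5.295×10^-4 K/W
  R_copper = L/(kA) = 0.00122/(459·2.44) = 1.089×10^-6 K/W
  R_ceramic fibre blanket = L/(kA) = 0.108/(0.0794·2.44) = 0.5575 K/W
  R_nickel alloy = L/(kA) = 0.00408/(13.3·2.44) = 1.257×10^-4 K/W
  R_conv,out = 1/(hA) = 1/(14.5·2.44) = 0.02826 K/W
ΣR = 5.295×10^-4 + 1.089×10^-6 + 0.5575 + 1.257×10^-4 + 0.02826 = 0.5864 K/W
Q = ΔT/ΣR = (406 K − 294.2 K)/0.5864 = 191 W

Q = 191 W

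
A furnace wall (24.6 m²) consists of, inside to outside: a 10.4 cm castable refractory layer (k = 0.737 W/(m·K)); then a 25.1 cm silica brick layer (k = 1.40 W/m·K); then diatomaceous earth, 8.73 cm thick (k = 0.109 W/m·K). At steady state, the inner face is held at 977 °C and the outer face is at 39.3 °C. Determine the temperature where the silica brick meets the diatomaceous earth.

T = 709 °C

Treat each layer as a resistance in series:
  R_castable refractory = L/(kA) = 0.104/(0.737·24.6) = 0.005736 K/W
  R_silica brick = L/(kA) = 0.251/(1.40·24.6) = 0.007288 K/W
  R_diatomaceous earth = L/(kA) = 0.0873/(0.109·24.6) = 0.03256 K/W
ΣR = 0.005736 + 0.007288 + 0.03256 = 0.04558 K/W
Q = ΔT/ΣR = (977 °C − 39.3 °C)/0.04558 = 20570 W
From the inner boundary to the silica brick/diatomaceous earth interface, ΣR_partial = 0.01302 K/W.
T_interface = T_in − Q·ΣR_partial = 977 °C − (20570)(0.01302) = 709 °C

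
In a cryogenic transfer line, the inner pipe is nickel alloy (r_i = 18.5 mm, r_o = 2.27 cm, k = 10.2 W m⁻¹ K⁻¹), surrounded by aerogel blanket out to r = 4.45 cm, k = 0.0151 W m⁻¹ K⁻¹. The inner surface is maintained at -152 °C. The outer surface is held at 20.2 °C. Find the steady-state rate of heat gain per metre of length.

Q' = 24.3 W/m

Treat each layer as a resistance in series:
  R'_nickel alloy = ln(0.0227/0.0185)/(2πk) = 0.2046/(2π·10.2) = 0.003192 m·K/W
  R'_aerogel blanket = ln(0.0445/0.0227)/(2πk) = 0.6731/(2π·0.0151) = 7.095 m·K/W
ΣR = 0.003192 + 7.095 = 7.098 m·K/W
Q' = ΔT/ΣR = (-152 °C − 20.2 °C)/7.098 = -24.3 W/m
(Negative Q' ⇒ heat flows inward; heat gain = 24.3 W/m.)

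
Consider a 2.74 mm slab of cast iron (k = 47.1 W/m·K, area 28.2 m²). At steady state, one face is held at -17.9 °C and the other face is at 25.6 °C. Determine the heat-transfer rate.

Q = 2.11×10^7 W

Q = kA·ΔT/L = 47.1 × 28.2 × |-17.9 °C − 25.6 °C| / 0.00274 = 2.11×10^7 W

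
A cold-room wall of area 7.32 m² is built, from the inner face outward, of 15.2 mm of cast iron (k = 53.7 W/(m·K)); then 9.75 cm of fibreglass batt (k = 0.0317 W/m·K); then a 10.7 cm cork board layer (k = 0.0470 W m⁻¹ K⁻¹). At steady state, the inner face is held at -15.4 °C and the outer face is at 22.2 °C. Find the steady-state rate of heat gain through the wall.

Series thermal resistances, inner to outer:
  R_cast iron = L/(kA) = 0.0152/(53.7·7.32) = 3.867×10^-5 K/W
  R_fibreglass batt = L/(kA) = 0.0975/(0.0317·7.32) = 0.4202 K/W
  R_cork board = L/(kA) = 0.107/(0.0470·7.32) = 0.3110 K/W
ΣR = 3.867×10^-5 + 0.4202 + 0.3110 = 0.7312 K/W
Q = ΔT/ΣR = (-15.4 °C − 22.2 °C)/0.7312 = -51.4 W
(Negative Q ⇒ heat flows inward; heat gain = 51.4 W.)

Q = 51.4 W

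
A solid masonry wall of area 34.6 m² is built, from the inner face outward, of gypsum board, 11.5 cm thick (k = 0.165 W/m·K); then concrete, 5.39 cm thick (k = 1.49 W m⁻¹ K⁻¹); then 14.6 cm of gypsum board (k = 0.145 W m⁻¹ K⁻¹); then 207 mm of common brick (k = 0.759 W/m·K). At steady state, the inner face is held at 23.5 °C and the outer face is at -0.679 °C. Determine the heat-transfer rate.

Series thermal resistances, inner to outer:
  R_gypsum board = L/(kA) = 0.115/(0.165·34.6) = 0.02014 K/W
  R_concrete = L/(kA) = 0.0539/(1.49·34.6) = 0.001046 K/W
  R_gypsum board = L/(kA) = 0.146/(0.145·34.6) = 0.02910 K/W
  R_common brick = L/(kA) = 0.207/(0.759·34.6) = 0.007882 K/W
ΣR = 0.02014 + 0.001046 + 0.02910 + 0.007882 = 0.05817 K/W
Q = ΔT/ΣR = (23.5 °C − -0.679 °C)/0.05817 = 416 W

Q = 416 W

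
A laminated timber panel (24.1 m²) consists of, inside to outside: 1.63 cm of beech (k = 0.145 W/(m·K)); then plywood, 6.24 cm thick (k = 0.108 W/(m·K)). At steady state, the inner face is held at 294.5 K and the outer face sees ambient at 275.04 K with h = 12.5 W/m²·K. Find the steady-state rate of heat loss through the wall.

Q = 609 W

Treat each layer as a resistance in series:
  R_beech = L/(kA) = 0.0163/(0.145·24.1) = 0.004664 K/W
  R_plywood = L/(kA) = 0.0624/(0.108·24.1) = 0.02397 K/W
  R_conv,out = 1/(hA) = 1/(12.5·24.1) = 0.003320 K/W
ΣR = 0.004664 + 0.02397 + 0.003320 = 0.03195 K/W
Q = ΔT/ΣR = (294.5 K − 275.04 K)/0.03195 = 609 W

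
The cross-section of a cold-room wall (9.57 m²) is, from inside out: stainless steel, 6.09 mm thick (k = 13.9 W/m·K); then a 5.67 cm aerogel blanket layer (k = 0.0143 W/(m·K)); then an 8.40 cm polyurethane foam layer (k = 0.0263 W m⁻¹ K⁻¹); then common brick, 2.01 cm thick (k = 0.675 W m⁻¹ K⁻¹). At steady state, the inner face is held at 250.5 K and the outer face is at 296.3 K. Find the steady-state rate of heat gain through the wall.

Q = 61.0 W

Resistance network (inner→outer):
  R_stainless steel = L/(kA) = 0.00609/(13.9·9.57) = 4.578×10^-5 K/W
  R_aerogel blanket = L/(kA) = 0.0567/(0.0143·9.57) = 0.4143 K/W
  R_polyurethane foam = L/(kA) = 0.0840/(0.0263·9.57) = 0.3337 K/W
  R_common brick = L/(kA) = 0.0201/(0.675·9.57) = 0.003112 K/W
ΣR = 4.578×10^-5 + 0.4143 + 0.3337 + 0.003112 = 0.7512 K/W
Q = ΔT/ΣR = (250.5 K − 296.3 K)/0.7512 = -61.0 W
(Negative Q ⇒ heat flows inward; heat gain = 61.0 W.)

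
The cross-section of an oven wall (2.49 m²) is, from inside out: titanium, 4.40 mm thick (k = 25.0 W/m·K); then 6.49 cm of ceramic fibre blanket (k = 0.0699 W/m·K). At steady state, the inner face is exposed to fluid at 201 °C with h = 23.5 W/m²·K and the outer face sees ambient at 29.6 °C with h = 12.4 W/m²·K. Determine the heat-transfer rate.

Treat each layer as a resistance in series:
  R_conv,in = 1/(hA) = 1/(23.5·2.49) = 0.01709 K/W
  R_titanium = L/(kA) = 0.00440/(25.0·2.49) = 7.068×10^-5 K/W
  R_ceramic fibre blanket = L/(kA) = 0.0649/(0.0699·2.49) = 0.3729 K/W
  R_conv,out = 1/(hA) = 1/(12.4·2.49) = 0.03239 K/W
ΣR = 0.01709 + 7.068×10^-5 + 0.3729 + 0.03239 = 0.4225 K/W
Q = ΔT/ΣR = (201 °C − 29.6 °C)/0.4225 = 406 W

Q = 406 W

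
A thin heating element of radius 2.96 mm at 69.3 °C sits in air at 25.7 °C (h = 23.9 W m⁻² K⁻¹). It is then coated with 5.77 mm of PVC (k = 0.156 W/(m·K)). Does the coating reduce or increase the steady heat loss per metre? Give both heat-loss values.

increases: 19.4 → 23.4 W/m

Critical radius for a cylinder: r_cr = k/h = 0.00653 m = 0.653 cm.
Outer radius after coating: r₂ = 0.00296 + 0.00577 = 0.00873 m.
r₁ < r_cr < r₂: heat loss rises to a maximum at r_cr then falls. Whether the coating helps depends on whether Q(r₂) has dropped back below Q(r₁).
Bare: R = 1/(2πr₁h) = 2.250 m·K/W; Q = 43.6/2.250 = 19.4 W/m.
Coated: R = R_cond + R_conv = 1.866 m·K/W; Q = 43.6/1.866 = 23.4 W/m.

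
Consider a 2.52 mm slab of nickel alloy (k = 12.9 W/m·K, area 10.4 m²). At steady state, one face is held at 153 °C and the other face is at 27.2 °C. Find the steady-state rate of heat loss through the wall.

Q = kA·ΔT/L = 12.9 × 10.4 × |153 °C − 27.2 °C| / 0.00252 = 6.70×10^6 W

Q = 6700 kW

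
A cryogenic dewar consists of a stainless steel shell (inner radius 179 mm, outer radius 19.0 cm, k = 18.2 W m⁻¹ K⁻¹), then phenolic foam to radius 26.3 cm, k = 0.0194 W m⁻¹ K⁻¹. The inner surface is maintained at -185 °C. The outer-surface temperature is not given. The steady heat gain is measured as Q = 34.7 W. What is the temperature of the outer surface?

T_out = 23.0 °C

Sum the resistances:
  R_stainless steel = (1/0.179 − 1/0.190)/(4πk) = 0.3234/(4π·18.2) = 0.001414 K/W
  R_phenolic foam = (1/0.190 − 1/0.263)/(4πk) = 1.461/(4π·0.0194) = 5.992 K/W
ΣR = 5.994 K/W
ΔT = Q·ΣR = 34.7 × 5.994 = 208.0 K
Heat flows inward, so T_out = T_in + ΔT = -185 + 208.0 = 23.0 °C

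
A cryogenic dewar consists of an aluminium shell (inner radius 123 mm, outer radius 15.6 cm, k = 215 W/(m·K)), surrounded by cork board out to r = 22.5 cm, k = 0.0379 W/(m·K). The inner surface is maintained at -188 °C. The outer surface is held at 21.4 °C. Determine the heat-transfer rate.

Q = 50.7 W

Treat each layer as a resistance in series:
  R_aluminium = (1/0.123 − 1/0.156)/(4πk) = 1.720/(4π·215) = 6.366×10^-4 K/W
  R_cork board = (1/0.156 − 1/0.225)/(4πk) = 1.966/(4π·0.0379) = 4.128 K/W
ΣR = 6.366×10^-4 + 4.128 = 4.129 K/W
Q = ΔT/ΣR = (-188 °C − 21.4 °C)/4.129 = -50.7 W
(Negative Q ⇒ heat flows inward; heat gain = 50.7 W.)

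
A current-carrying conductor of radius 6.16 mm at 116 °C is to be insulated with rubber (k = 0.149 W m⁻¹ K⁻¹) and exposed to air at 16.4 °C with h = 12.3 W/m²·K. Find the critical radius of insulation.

r_cr = 1.21 cm

For a cylinder, r_cr = k_ins/h = 0.149/12.3 = 0.0121 m = 1.21 cm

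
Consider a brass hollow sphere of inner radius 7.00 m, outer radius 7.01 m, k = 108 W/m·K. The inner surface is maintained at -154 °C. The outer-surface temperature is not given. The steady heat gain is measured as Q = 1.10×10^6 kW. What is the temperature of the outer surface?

T_out = 11.2 °C

Series resistances:
  R_brass = (1/7.00 − 1/7.01)/(4πk) = 2.038×10^-4/(4π·108) = 1.502×10^-7 K/W
ΣR = 1.502×10^-7 K/W
ΔT = Q·ΣR = 1.10×10^9 × 1.502×10^-7 = 165.2 K
Heat flows inward, so T_out = T_in + ΔT = -154 + 165.2 = 11.2 °C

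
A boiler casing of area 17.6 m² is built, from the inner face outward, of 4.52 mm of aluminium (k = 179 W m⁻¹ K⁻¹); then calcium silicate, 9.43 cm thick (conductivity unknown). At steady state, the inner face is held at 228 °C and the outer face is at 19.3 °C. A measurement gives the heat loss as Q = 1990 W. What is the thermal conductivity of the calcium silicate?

ΣR = ΔT/Q = |228 − 19.3|/1990 = 0.1049 K/W
Known resistances:
  R_aluminium = L/(kA) = 0.00452/(179·17.6) = 1.435×10^-6 K/W
R_calcium silicate = ΣR − ΣR_known = 0.1049 − 1.435×10^-6 = 0.1049 K/W
L/(kA) = 0.1049 ⇒ k = 0.0943/(0.1049·17.6) = 0.0511 W/m·K

k = 0.0511 W/m·K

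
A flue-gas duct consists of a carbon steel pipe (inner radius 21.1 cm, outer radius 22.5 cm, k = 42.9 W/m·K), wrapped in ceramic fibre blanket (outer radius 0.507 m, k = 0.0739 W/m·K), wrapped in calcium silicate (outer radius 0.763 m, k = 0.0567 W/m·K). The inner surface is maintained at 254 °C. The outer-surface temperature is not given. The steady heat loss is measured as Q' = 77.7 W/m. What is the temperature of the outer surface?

T_out = 28.9 °C

Sum the resistances:
  R'_carbon steel = ln(0.225/0.211)/(2πk) = 0.06424/(2π·42.9) = 2.383×10^-4 m·K/W
  R'_ceramic fibre blanket = ln(0.507/0.225)/(2πk) = 0.8124/(2π·0.0739) = 1.750 m·K/W
  R'_calcium silicate = ln(0.763/0.507)/(2πk) = 0.4087/(2π·0.0567) = 1.147 m·K/W
ΣR = 2.897 m·K/W
ΔT = Q'·ΣR = 77.7 × 2.897 = 225.1 K
Heat flows outward, so T_out = T_in − ΔT = 254 − 225.1 = 28.9 °C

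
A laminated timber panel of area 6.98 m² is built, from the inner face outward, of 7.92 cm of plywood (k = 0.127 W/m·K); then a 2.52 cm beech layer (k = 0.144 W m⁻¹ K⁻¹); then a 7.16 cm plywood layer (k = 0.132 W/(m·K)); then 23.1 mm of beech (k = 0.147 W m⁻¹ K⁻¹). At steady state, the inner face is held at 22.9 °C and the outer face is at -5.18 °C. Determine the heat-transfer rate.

Q = 131 W

Resistance network (inner→outer):
  R_plywood = L/(kA) = 0.0792/(0.127·6.98) = 0.08934 K/W
  R_beech = L/(kA) = 0.0252/(0.144·6.98) = 0.02507 K/W
  R_plywood = L/(kA) = 0.0716/(0.132·6.98) = 0.07771 K/W
  R_beech = L/(kA) = 0.0231/(0.147·6.98) = 0.02251 K/W
ΣR = 0.08934 + 0.02507 + 0.07771 + 0.02251 = 0.2146 K/W
Q = ΔT/ΣR = (22.9 °C − -5.18 °C)/0.2146 = 131 W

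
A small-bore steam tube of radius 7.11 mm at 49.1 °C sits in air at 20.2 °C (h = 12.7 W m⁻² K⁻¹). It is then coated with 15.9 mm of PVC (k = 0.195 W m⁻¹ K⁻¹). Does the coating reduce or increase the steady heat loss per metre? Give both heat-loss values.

Critical radius for a cylinder: r_cr = k/h = 0.0154 m = 1.54 cm.
Outer radius after coating: r₂ = 0.00711 + 0.0159 = 0.02301 m.
r₁ < r_cr < r₂: heat loss rises to a maximum at r_cr then falls. Whether the coating helps depends on whether Q(r₂) has dropped back below Q(r₁).
Bare: R = 1/(2πr₁h) = 1.763 m·K/W; Q = 28.9/1.763 = 16.4 W/m.
Coated: R = R_cond + R_conv = 1.503 m·K/W; Q = 28.9/1.503 = 19.2 W/m.

increases: 16.4 → 19.2 W/m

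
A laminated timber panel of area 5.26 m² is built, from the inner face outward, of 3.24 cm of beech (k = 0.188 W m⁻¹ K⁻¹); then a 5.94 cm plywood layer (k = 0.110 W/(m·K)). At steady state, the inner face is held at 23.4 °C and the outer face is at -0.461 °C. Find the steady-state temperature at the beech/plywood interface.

T = 17.6 °C

Resistance network (inner→outer):
  R_beech = L/(kA) = 0.0324/(0.188·5.26) = 0.03276 K/W
  R_plywood = L/(kA) = 0.0594/(0.110·5.26) = 0.1027 K/W
ΣR = 0.03276 + 0.1027 = 0.1355 K/W
Q = ΔT/ΣR = (23.4 °C − -0.461 °C)/0.1355 = 176.1 W
From the inner boundary to the beech/plywood interface, ΣR_partial = 0.03276 K/W.
T_interface = T_in − Q·ΣR_partial = 23.4 °C − (176.1)(0.03276) = 17.6 °C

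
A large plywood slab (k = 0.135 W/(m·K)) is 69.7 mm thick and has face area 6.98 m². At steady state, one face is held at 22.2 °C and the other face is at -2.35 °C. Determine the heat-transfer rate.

Q = kA·ΔT/L = 0.135 × 6.98 × |22.2 °C − -2.35 °C| / 0.0697 = 332 W

Q = 332 W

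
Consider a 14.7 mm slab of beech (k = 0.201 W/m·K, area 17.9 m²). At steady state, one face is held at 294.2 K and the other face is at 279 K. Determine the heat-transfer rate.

Q = 3720 W

Q = kA·ΔT/L = 0.201 × 17.9 × |294.2 K − 279 K| / 0.0147 = 3720 W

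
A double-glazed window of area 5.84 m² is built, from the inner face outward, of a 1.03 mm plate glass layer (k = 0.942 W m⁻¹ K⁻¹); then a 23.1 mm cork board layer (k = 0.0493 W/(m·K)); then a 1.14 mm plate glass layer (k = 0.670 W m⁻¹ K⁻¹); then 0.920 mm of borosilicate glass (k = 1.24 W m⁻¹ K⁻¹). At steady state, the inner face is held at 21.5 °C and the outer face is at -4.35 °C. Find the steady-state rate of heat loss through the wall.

Q = 320 W

Series thermal resistances, inner to outer:
  R_plate glass = L/(kA) = 0.00103/(0.942·5.84) = 1.872×10^-4 K/W
  R_cork board = L/(kA) = 0.0231/(0.0493·5.84) = 0.08023 K/W
  R_plate glass = L/(kA) = 0.00114/(0.670·5.84) = 2.914×10^-4 K/W
  R_borosilicate glass = L/(kA) = 9.20×10^-4/(1.24·5.84) = 1.270×10^-4 K/W
ΣR = 1.872×10^-4 + 0.08023 + 2.914×10^-4 + 1.270×10^-4 = 0.08084 K/W
Q = ΔT/ΣR = (21.5 °C − -4.35 °C)/0.08084 = 320 W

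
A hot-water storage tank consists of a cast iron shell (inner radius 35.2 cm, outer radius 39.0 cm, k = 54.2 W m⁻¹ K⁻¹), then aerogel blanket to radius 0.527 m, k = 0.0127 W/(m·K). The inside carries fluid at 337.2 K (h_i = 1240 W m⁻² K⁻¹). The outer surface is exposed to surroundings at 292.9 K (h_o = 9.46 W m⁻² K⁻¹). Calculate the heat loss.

Treat each layer as a resistance in series:
  R_conv,in = 1/(4πr²h) = 1/(4π·0.352²·1240) = 5.179×10^-4 K/W
  R_cast iron = (1/0.352 − 1/0.390)/(4πk) = 0.2768/(4π·54.2) = 4.064×10^-4 K/W
  R_aerogel blanket = (1/0.390 − 1/0.527)/(4πk) = 0.6666/(4π·0.0127) = 4.177 K/W
  R_conv,out = 1/(4πr²h) = 1/(4π·0.527²·9.46) = 0.03029 K/W
ΣR = 5.179×10^-4 + 4.064×10^-4 + 4.177 + 0.03029 = 4.208 K/W
Q = ΔT/ΣR = (337.2 K − 292.9 K)/4.208 = 10.5 W

Q = 10.5 W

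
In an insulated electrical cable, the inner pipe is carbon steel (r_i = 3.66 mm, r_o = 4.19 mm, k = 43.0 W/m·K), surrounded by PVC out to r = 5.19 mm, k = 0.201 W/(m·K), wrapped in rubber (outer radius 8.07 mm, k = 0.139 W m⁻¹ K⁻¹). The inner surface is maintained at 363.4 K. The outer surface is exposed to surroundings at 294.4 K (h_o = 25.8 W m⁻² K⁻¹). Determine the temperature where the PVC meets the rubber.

Series thermal resistances, inner to outer:
  R'_carbon steel = ln(0.00419/0.00366)/(2πk) = 0.1352/(2π·43.0) = 5.006×10^-4 m·K/W
  R'_PVC = ln(0.00519/0.00419)/(2πk) = 0.2140/(2π·0.201) = 0.1695 m·K/W
  R'_rubber = ln(0.00807/0.00519)/(2πk) = 0.4414/(2π·0.139) = 0.5054 m·K/W
  R'_conv,out = 1/(2πr h) = 1/(2π·0.00807·25.8) = 0.7644 m·K/W
ΣR = 5.006×10^-4 + 0.1695 + 0.5054 + 0.7644 = 1.440 m·K/W
Q' = ΔT/ΣR = (363.4 K − 294.4 K)/1.440 = 47.92 W/m
From the inner boundary to the PVC/rubber interface, ΣR_partial = 0.1700 m·K/W.
T_interface = T_in − Q'·ΣR_partial = 363.4 K − (47.92)(0.1700) = 355.3 K

T = 355.3 K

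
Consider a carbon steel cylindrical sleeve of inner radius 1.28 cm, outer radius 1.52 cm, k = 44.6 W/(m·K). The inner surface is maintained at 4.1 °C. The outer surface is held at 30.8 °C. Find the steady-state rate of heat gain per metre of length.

Q' = 2πk·ΔT/ln(r₂/r₁) = 2π × 44.6 × 26.7 / ln(0.0152/0.0128) = 43500 W/m

Q' = 43.5 kW/m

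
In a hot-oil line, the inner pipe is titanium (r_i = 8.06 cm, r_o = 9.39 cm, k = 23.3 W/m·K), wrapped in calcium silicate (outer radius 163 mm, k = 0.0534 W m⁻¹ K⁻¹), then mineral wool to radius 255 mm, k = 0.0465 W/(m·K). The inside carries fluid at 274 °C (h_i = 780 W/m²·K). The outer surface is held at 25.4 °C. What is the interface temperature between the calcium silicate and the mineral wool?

Resistance network (inner→outer):
  R'_conv,in = 1/(2πr h) = 1/(2π·0.0806·780) = 0.002532 m·K/W
  R'_titanium = ln(0.0939/0.0806)/(2πk) = 0.1527/(2π·23.3) = 0.001043 m·K/W
  R'_calcium silicate = ln(0.163/0.0939)/(2πk) = 0.5515/(2π·0.0534) = 1.644 m·K/W
  R'_mineral wool = ln(0.255/0.163)/(2πk) = 0.4475/(2π·0.0465) = 1.532 m·K/W
ΣR = 0.002532 + 0.001043 + 1.644 + 1.532 = 3.180 m·K/W
Q' = ΔT/ΣR = (274 °C − 25.4 °C)/3.180 = 78.18 W/m
From the inner boundary to the calcium silicate/mineral wool interface, ΣR_partial = 1.648 m·K/W.
T_interface = T_in − Q'·ΣR_partial = 274 °C − (78.18)(1.648) = 145 °C

T = 145 °C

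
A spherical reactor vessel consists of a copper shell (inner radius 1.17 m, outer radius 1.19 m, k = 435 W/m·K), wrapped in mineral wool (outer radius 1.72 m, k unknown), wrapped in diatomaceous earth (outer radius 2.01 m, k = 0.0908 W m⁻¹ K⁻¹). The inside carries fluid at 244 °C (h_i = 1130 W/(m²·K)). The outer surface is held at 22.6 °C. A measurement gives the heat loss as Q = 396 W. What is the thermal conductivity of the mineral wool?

ΣR = ΔT/Q = |244 − 22.6|/396 = 0.5591 K/W
Known resistances:
  R_conv,in = 1/(4πr²h) = 1/(4π·1.17²·1130) = 5.144×10^-5 K/W
  R_copper = (1/1.17 − 1/1.19)/(4πk) = 0.01436/(4π·435) = 2.628×10^-6 K/W
  R_diatomaceous earth = (1/1.72 − 1/2.01)/(4πk) = 0.08388/(4π·0.0908) = 0.07352 K/W
R_mineral wool = ΣR − ΣR_known = 0.5591 − 0.07357 = 0.4855 K/W
(1/r₁−1/r₂)/(4πk) = 0.4855 ⇒ k = 0.2589/(4π·0.4855) = 0.0424 W/m·K

k = 0.0424 W/m·K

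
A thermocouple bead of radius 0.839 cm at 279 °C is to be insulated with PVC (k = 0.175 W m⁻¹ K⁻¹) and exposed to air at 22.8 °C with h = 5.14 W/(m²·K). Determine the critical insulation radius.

For a sphere, r_cr = 2k_ins/h = 2·0.175/5.14 = 0.0681 m = 6.81 cm

r_cr = 6.81 cm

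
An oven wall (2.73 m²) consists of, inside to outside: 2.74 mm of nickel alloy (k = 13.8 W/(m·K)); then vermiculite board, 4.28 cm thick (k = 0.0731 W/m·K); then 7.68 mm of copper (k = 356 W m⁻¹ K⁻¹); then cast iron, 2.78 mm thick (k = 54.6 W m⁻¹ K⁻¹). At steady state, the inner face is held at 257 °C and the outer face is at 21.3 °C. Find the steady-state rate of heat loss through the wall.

Series thermal resistances, inner to outer:
  R_nickel alloy = L/(kA) = 0.00274/(13.8·2.73) = 7.273×10^-5 K/W
  R_vermiculite board = L/(kA) = 0.0428/(0.0731·2.73) = 0.2145 K/W
  R_copper = L/(kA) = 0.00768/(356·2.73) = 7.902×10^-6 K/W
  R_cast iron = L/(kA) = 0.00278/(54.6·2.73) = 1.865×10^-5 K/W
ΣR = 7.273×10^-5 + 0.2145 + 7.902×10^-6 + 1.865×10^-5 = 0.2146 K/W
Q = ΔT/ΣR = (257 °C − 21.3 °C)/0.2146 = 1100 W

Q = 1100 W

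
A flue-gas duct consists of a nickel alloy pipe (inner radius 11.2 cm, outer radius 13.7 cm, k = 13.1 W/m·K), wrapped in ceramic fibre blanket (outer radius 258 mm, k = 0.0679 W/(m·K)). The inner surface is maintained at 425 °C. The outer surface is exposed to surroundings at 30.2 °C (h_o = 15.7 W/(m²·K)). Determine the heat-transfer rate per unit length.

Resistance network (inner→outer):
  R'_nickel alloy = ln(0.137/0.112)/(2πk) = 0.2015/(2π·13.1) = 0.002448 m·K/W
  R'_ceramic fibre blanket = ln(0.258/0.137)/(2πk) = 0.6330/(2π·0.0679) = 1.484 m·K/W
  R'_conv,out = 1/(2πr h) = 1/(2π·0.258·15.7) = 0.03929 m·K/W
ΣR = 0.002448 + 1.484 + 0.03929 = 1.526 m·K/W
Q' = ΔT/ΣR = (425 °C − 30.2 °C)/1.526 = 259 W/m

Q' = 259 W/m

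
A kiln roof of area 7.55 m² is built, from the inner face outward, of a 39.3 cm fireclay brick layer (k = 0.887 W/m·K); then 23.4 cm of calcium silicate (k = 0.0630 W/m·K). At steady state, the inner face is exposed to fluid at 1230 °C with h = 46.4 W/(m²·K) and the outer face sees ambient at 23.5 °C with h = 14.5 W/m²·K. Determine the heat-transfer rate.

Q = 2140 W

Resistance network (inner→outer):
  R_conv,in = 1/(hA) = 1/(46.4·7.55) = 0.002855 K/W
  R_fireclay brick = L/(kA) = 0.393/(0.887·7.55) = 0.05868 K/W
  R_calcium silicate = L/(kA) = 0.234/(0.0630·7.55) = 0.4920 K/W
  R_conv,out = 1/(hA) = 1/(14.5·7.55) = 0.009135 K/W
ΣR = 0.002855 + 0.05868 + 0.4920 + 0.009135 = 0.5627 K/W
Q = ΔT/ΣR = (1230 °C − 23.5 °C)/0.5627 = 2140 W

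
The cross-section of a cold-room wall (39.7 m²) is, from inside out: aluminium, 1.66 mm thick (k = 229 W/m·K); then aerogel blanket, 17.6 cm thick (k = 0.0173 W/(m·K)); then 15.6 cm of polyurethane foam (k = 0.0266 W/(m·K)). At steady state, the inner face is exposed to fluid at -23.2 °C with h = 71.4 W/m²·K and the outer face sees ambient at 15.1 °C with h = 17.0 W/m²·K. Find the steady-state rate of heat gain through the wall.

Q = 94.4 W

Resistance network (inner→outer):
  R_conv,in = 1/(hA) = 1/(71.4·39.7) = 3.528×10^-4 K/W
  R_aluminium = L/(kA) = 0.00166/(229·39.7) = 1.826×10^-7 K/W
  R_aerogel blanket = L/(kA) = 0.176/(0.0173·39.7) = 0.2563 K/W
  R_polyurethane foam = L/(kA) = 0.156/(0.0266·39.7) = 0.1477 K/W
  R_conv,out = 1/(hA) = 1/(17.0·39.7) = 0.001482 K/W
ΣR = 3.528×10^-4 + 1.826×10^-7 + 0.2563 + 0.1477 + 0.001482 = 0.4058 K/W
Q = ΔT/ΣR = (-23.2 °C − 15.1 °C)/0.4058 = -94.4 W
(Negative Q ⇒ heat flows inward; heat gain = 94.4 W.)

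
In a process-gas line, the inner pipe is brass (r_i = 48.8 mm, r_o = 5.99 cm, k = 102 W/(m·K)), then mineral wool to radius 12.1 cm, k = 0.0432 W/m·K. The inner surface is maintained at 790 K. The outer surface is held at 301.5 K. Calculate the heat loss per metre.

Treat each layer as a resistance in series:
  R'_brass = ln(0.0599/0.0488)/(2πk) = 0.2049/(2π·102) = 3.198×10^-4 m·K/W
  R'_mineral wool = ln(0.121/0.0599)/(2πk) = 0.7031/(2π·0.0432) = 2.590 m·K/W
ΣR = 3.198×10^-4 + 2.590 = 2.590 m·K/W
Q' = ΔT/ΣR = (790 K − 301.5 K)/2.590 = 189 W/m

Q' = 189 W/m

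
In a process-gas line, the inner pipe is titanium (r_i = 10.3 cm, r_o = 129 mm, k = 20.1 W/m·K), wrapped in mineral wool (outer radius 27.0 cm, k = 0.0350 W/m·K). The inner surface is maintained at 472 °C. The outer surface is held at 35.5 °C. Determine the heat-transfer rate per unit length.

Series thermal resistances, inner to outer:
  R'_titanium = ln(0.129/0.103)/(2πk) = 0.2251/(2π·20.1) = 0.001782 m·K/W
  R'_mineral wool = ln(0.270/0.129)/(2πk) = 0.7386/(2π·0.0350) = 3.359 m·K/W
ΣR = 0.001782 + 3.359 = 3.361 m·K/W
Q' = ΔT/ΣR = (472 °C − 35.5 °C)/3.361 = 130 W/m

Q' = 130 W/m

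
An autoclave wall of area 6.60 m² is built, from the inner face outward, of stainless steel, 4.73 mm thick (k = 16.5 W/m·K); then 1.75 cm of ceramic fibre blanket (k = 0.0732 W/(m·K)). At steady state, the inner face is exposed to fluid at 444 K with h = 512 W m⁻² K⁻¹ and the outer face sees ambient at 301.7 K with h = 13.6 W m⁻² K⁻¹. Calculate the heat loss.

Resistance network (inner→outer):
  R_conv,in = 1/(hA) = 1/(512·6.60) = 2.959×10^-4 K/W
  R_stainless steel = L/(kA) = 0.00473/(16.5·6.60) = 4.343×10^-5 K/W
  R_ceramic fibre blanket = L/(kA) = 0.0175/(0.0732·6.60) = 0.03622 K/W
  R_conv,out = 1/(hA) = 1/(13.6·6.60) = 0.01114 K/W
ΣR = 2.959×10^-4 + 4.343×10^-5 + 0.03622 + 0.01114 = 0.04770 K/W
Q = ΔT/ΣR = (444 K − 301.7 K)/0.04770 = 2980 W

Q = 2.98 kW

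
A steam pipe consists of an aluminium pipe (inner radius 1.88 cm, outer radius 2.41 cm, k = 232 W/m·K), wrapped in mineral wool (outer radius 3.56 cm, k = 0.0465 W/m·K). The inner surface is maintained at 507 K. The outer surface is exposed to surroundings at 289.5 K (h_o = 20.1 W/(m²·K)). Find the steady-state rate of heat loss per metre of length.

Treat each layer as a resistance in series:
  R'_aluminium = ln(0.0241/0.0188)/(2πk) = 0.2484/(2π·232) = 1.704×10^-4 m·K/W
  R'_mineral wool = ln(0.0356/0.0241)/(2πk) = 0.3901/(2π·0.0465) = 1.335 m·K/W
  R'_conv,out = 1/(2πr h) = 1/(2π·0.0356·20.1) = 0.2224 m·K/W
ΣR = 1.704×10^-4 + 1.335 + 0.2224 = 1.558 m·K/W
Q' = ΔT/ΣR = (507 K − 289.5 K)/1.558 = 140 W/m

Q' = 140 W/m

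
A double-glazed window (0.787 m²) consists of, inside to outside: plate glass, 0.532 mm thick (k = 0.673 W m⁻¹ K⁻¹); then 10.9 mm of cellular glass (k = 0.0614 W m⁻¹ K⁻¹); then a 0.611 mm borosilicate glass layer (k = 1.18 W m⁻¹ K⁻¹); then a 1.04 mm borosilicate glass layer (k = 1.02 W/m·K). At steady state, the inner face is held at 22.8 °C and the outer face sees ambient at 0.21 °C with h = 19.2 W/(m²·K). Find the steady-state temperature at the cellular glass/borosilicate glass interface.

T = 5.43 °C

Resistance network (inner→outer):
  R_plate glass = L/(kA) = 5.32×10^-4/(0.673·0.787) = 0.001004 K/W
  R_cellular glass = L/(kA) = 0.0109/(0.0614·0.787) = 0.2256 K/W
  R_borosilicate glass = L/(kA) = 6.11×10^-4/(1.18·0.787) = 6.579×10^-4 K/W
  R_borosilicate glass = L/(kA) = 0.00104/(1.02·0.787) = 0.001296 K/W
  R_conv,out = 1/(hA) = 1/(19.2·0.787) = 0.06618 K/W
ΣR = 0.001004 + 0.2256 + 6.579×10^-4 + 0.001296 + 0.06618 = 0.2947 K/W
Q = ΔT/ΣR = (22.8 °C − 0.21 °C)/0.2947 = 76.65 W
From the inner boundary to the cellular glass/borosilicate glass interface, ΣR_partial = 0.2266 K/W.
T_interface = T_in − Q·ΣR_partial = 22.8 °C − (76.65)(0.2266) = 5.43 °C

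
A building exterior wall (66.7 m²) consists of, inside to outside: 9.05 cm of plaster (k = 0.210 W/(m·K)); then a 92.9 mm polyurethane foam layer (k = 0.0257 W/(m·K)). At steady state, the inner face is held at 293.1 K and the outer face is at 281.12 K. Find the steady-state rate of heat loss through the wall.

Series thermal resistances, inner to outer:
  R_plaster = L/(kA) = 0.0905/(0.210·66.7) = 0.006461 K/W
  R_polyurethane foam = L/(kA) = 0.0929/(0.0257·66.7) = 0.05419 K/W
ΣR = 0.006461 + 0.05419 = 0.06065 K/W
Q = ΔT/ΣR = (293.1 K − 281.12 K)/0.06065 = 198 W

Q = 198 W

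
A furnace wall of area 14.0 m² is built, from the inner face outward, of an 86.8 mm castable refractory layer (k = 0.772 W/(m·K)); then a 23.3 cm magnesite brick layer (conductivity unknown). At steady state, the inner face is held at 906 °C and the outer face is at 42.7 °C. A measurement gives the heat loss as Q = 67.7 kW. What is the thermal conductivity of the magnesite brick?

k = 3.53 W/m·K

ΣR = ΔT/Q = |906 − 42.7|/67700 = 0.01275 K/W
Known resistances:
  R_castable refractory = L/(kA) = 0.0868/(0.772·14.0) = 0.008031 K/W
R_magnesite brick = ΣR − ΣR_known = 0.01275 − 0.008031 = 0.004719 K/W
L/(kA) = 0.004719 ⇒ k = 0.233/(0.004719·14.0) = 3.53 W/m·K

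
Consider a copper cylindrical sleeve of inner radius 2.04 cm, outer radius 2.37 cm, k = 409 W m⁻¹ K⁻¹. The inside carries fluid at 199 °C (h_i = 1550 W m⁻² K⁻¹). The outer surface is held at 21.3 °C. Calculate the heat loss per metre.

Treat each layer as a resistance in series:
  R'_conv,in = 1/(2πr h) = 1/(2π·0.0204·1550) = 0.005033 m·K/W
  R'_copper = ln(0.0237/0.0204)/(2πk) = 0.1499/(2π·409) = 5.835×10^-5 m·K/W
ΣR = 0.005033 + 5.835×10^-5 = 0.005091 m·K/W
Q' = ΔT/ΣR = (199 °C − 21.3 °C)/0.005091 = 34900 W/m

Q' = 34.9 kW/m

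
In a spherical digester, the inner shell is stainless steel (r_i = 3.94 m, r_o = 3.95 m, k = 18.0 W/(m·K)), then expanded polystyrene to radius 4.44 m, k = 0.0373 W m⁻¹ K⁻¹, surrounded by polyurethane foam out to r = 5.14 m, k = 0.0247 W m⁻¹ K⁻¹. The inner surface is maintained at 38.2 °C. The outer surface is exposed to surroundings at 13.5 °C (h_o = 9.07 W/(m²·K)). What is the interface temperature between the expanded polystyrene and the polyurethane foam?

Resistance network (inner→outer):
  R_stainless steel = (1/3.94 − 1/3.95)/(4πk) = 6.425×10^-4/(4π·18.0) = 2.841×10^-6 K/W
  R_expanded polystyrene = (1/3.95 − 1/4.44)/(4πk) = 0.02794/(4π·0.0373) = 0.05961 K/W
  R_polyurethane foam = (1/4.44 − 1/5.14)/(4πk) = 0.03067/(4π·0.0247) = 0.09882 K/W
  R_conv,out = 1/(4πr²h) = 1/(4π·5.14²·9.07) = 3.321×10^-4 K/W
ΣR = 2.841×10^-6 + 0.05961 + 0.09882 + 3.321×10^-4 = 0.1588 K/W
Q = ΔT/ΣR = (38.2 °C − 13.5 °C)/0.1588 = 155.5 W
From the inner boundary to the expanded polystyrene/polyurethane foam interface, ΣR_partial = 0.05961 K/W.
T_interface = T_in − Q·ΣR_partial = 38.2 °C − (155.5)(0.05961) = 28.9 °C

T = 28.9 °C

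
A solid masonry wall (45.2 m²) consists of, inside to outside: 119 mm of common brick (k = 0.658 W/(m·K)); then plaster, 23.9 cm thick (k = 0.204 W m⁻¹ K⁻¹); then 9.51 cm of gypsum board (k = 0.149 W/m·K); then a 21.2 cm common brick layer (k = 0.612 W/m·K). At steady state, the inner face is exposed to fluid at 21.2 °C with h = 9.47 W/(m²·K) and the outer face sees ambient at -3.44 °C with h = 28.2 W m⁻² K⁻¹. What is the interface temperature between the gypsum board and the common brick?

T = 0.36 °C

Resistance network (inner→outer):
  R_conv,in = 1/(hA) = 1/(9.47·45.2) = 0.002336 K/W
  R_common brick = L/(kA) = 0.119/(0.658·45.2) = 0.004001 K/W
  R_plaster = L/(kA) = 0.239/(0.204·45.2) = 0.02592 K/W
  R_gypsum board = L/(kA) = 0.0951/(0.149·45.2) = 0.01412 K/W
  R_common brick = L/(kA) = 0.212/(0.612·45.2) = 0.007664 K/W
  R_conv,out = 1/(hA) = 1/(28.2·45.2) = 7.845×10^-4 K/W
ΣR = 0.002336 + 0.004001 + 0.02592 + 0.01412 + 0.007664 + 7.845×10^-4 = 0.05483 K/W
Q = ΔT/ΣR = (21.2 °C − -3.44 °C)/0.05483 = 449.4 W
From the inner boundary to the gypsum board/common brick interface, ΣR_partial = 0.04638 K/W.
T_interface = T_in − Q·ΣR_partial = 21.2 °C − (449.4)(0.04638) = 0.36 °C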